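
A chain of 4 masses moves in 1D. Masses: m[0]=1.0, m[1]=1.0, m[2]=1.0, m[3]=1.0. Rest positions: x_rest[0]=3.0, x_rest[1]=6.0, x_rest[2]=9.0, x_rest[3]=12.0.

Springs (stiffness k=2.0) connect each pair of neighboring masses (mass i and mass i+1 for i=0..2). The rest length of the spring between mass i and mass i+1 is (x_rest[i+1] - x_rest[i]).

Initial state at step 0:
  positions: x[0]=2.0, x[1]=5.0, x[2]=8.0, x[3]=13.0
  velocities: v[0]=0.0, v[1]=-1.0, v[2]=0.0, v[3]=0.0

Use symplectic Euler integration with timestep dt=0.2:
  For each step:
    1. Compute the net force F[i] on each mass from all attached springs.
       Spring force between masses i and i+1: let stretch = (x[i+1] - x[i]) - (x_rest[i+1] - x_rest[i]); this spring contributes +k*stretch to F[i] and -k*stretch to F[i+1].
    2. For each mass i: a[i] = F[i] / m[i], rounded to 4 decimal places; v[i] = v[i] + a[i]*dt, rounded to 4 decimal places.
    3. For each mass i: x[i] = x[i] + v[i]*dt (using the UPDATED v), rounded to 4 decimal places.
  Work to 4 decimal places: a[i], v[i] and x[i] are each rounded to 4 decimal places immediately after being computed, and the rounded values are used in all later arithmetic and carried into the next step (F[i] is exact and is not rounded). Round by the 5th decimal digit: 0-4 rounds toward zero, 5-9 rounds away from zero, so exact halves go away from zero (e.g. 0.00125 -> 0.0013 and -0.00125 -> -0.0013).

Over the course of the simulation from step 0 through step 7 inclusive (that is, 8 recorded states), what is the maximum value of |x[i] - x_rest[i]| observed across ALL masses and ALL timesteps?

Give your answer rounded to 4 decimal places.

Step 0: x=[2.0000 5.0000 8.0000 13.0000] v=[0.0000 -1.0000 0.0000 0.0000]
Step 1: x=[2.0000 4.8000 8.1600 12.8400] v=[0.0000 -1.0000 0.8000 -0.8000]
Step 2: x=[1.9840 4.6448 8.4256 12.5456] v=[-0.0800 -0.7760 1.3280 -1.4720]
Step 3: x=[1.9409 4.5792 8.7183 12.1616] v=[-0.2157 -0.3280 1.4637 -1.9200]
Step 4: x=[1.8688 4.6337 8.9554 11.7421] v=[-0.3604 0.2723 1.1854 -2.0973]
Step 5: x=[1.7779 4.8127 9.0697 11.3397] v=[-0.4544 0.8950 0.5714 -2.0120]
Step 6: x=[1.6898 5.0895 9.0250 10.9957] v=[-0.4405 1.3839 -0.2234 -1.7200]
Step 7: x=[1.6337 5.4091 8.8231 10.7340] v=[-0.2806 1.5982 -1.0093 -1.3083]
Max displacement = 1.4208

Answer: 1.4208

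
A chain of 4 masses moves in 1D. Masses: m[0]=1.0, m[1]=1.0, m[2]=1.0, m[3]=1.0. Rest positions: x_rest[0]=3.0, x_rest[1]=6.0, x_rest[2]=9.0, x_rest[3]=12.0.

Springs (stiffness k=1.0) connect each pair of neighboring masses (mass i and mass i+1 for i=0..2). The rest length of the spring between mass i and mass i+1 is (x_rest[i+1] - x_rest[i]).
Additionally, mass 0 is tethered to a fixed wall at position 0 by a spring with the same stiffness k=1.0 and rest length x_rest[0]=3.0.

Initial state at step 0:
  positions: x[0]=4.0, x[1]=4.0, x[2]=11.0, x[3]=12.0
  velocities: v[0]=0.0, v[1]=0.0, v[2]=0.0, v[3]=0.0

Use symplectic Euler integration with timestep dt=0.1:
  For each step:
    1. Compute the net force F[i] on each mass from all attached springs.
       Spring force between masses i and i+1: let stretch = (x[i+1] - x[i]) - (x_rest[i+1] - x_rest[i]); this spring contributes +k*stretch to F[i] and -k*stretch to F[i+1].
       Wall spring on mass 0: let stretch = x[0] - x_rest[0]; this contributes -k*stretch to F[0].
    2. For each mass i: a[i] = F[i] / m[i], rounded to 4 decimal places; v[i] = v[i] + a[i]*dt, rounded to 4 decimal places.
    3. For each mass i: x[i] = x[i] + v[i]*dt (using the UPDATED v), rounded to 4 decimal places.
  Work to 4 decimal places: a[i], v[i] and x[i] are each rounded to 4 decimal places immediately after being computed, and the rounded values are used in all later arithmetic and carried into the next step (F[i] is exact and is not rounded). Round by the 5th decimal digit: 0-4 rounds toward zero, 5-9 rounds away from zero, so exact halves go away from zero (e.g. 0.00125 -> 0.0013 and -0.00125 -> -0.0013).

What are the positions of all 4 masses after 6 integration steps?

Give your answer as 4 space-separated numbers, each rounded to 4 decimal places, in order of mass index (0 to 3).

Step 0: x=[4.0000 4.0000 11.0000 12.0000] v=[0.0000 0.0000 0.0000 0.0000]
Step 1: x=[3.9600 4.0700 10.9400 12.0200] v=[-0.4000 0.7000 -0.6000 0.2000]
Step 2: x=[3.8815 4.2076 10.8221 12.0592] v=[-0.7850 1.3760 -1.1790 0.3920]
Step 3: x=[3.7675 4.4081 10.6504 12.1160] v=[-1.1405 2.0048 -1.7167 0.5683]
Step 4: x=[3.6222 4.6646 10.4310 12.1882] v=[-1.4532 2.5650 -2.1944 0.7217]
Step 5: x=[3.4511 4.9683 10.1715 12.2728] v=[-1.7112 3.0374 -2.5953 0.8460]
Step 6: x=[3.2606 5.3089 9.8810 12.3664] v=[-1.9046 3.4060 -2.9055 0.9359]

Answer: 3.2606 5.3089 9.8810 12.3664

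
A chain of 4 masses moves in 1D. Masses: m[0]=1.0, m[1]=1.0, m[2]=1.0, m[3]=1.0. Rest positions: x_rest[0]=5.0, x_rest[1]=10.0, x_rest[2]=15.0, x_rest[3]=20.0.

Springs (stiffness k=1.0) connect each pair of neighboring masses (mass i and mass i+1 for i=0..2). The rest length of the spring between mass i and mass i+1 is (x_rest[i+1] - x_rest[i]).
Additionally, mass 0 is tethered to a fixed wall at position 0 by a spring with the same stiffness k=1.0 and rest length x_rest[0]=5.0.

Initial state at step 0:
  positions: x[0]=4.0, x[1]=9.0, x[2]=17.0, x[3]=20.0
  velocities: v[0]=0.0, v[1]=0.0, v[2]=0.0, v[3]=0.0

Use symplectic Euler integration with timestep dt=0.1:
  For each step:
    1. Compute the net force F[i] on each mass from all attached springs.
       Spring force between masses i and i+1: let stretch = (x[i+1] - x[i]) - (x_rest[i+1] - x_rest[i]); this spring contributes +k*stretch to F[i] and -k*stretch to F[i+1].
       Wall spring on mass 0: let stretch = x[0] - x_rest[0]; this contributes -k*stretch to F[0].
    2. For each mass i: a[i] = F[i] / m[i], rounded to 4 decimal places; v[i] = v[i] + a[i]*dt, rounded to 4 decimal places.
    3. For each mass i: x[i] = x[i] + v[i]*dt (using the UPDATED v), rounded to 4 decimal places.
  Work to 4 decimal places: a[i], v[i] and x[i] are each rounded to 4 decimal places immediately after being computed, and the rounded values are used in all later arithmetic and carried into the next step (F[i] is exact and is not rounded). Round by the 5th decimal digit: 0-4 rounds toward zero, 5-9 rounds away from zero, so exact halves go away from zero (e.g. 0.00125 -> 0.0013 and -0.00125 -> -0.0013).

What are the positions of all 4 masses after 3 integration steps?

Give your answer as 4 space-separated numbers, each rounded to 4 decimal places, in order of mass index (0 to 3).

Answer: 4.0605 9.1750 16.7075 20.1165

Derivation:
Step 0: x=[4.0000 9.0000 17.0000 20.0000] v=[0.0000 0.0000 0.0000 0.0000]
Step 1: x=[4.0100 9.0300 16.9500 20.0200] v=[0.1000 0.3000 -0.5000 0.2000]
Step 2: x=[4.0301 9.0890 16.8515 20.0593] v=[0.2010 0.5900 -0.9850 0.3930]
Step 3: x=[4.0605 9.1750 16.7075 20.1165] v=[0.3039 0.8604 -1.4405 0.5722]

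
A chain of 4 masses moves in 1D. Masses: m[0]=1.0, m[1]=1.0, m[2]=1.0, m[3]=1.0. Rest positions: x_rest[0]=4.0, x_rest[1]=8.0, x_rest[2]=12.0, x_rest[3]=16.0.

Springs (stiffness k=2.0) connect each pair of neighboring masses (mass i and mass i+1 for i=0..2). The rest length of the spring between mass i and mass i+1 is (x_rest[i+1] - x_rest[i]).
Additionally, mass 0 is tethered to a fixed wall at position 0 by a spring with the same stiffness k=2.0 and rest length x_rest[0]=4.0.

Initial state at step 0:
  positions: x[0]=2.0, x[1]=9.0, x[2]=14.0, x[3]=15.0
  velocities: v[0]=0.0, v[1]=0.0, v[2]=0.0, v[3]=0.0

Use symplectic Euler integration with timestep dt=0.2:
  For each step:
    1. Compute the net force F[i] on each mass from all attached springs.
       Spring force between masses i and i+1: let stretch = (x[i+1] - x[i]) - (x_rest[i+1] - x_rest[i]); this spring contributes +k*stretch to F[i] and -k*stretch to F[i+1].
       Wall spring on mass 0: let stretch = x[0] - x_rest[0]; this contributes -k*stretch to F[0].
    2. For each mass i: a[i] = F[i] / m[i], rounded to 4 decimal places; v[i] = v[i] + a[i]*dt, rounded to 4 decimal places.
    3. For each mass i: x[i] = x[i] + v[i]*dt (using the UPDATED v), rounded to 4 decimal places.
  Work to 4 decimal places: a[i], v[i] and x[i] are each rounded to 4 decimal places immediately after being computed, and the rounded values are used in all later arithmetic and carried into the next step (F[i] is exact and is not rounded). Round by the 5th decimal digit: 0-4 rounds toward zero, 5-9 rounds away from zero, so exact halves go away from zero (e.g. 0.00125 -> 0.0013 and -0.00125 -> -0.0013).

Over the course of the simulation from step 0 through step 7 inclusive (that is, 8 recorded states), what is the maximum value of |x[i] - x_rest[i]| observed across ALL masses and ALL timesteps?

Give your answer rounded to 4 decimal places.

Step 0: x=[2.0000 9.0000 14.0000 15.0000] v=[0.0000 0.0000 0.0000 0.0000]
Step 1: x=[2.4000 8.8400 13.6800 15.2400] v=[2.0000 -0.8000 -1.6000 1.2000]
Step 2: x=[3.1232 8.5520 13.0976 15.6752] v=[3.6160 -1.4400 -2.9120 2.1760]
Step 3: x=[4.0308 8.1933 12.3578 16.2242] v=[4.5382 -1.7933 -3.6992 2.7450]
Step 4: x=[4.9490 7.8348 11.5941 16.7839] v=[4.5909 -1.7925 -3.8184 2.7984]
Step 5: x=[5.7021 7.5462 10.9449 17.2484] v=[3.7656 -1.4431 -3.2462 2.3225]
Step 6: x=[6.1466 7.3819 10.5280 17.5286] v=[2.2224 -0.8213 -2.0843 1.4011]
Step 7: x=[6.1982 7.3705 10.4195 17.5688] v=[0.2579 -0.0570 -0.5425 0.2009]
Max displacement = 2.1982

Answer: 2.1982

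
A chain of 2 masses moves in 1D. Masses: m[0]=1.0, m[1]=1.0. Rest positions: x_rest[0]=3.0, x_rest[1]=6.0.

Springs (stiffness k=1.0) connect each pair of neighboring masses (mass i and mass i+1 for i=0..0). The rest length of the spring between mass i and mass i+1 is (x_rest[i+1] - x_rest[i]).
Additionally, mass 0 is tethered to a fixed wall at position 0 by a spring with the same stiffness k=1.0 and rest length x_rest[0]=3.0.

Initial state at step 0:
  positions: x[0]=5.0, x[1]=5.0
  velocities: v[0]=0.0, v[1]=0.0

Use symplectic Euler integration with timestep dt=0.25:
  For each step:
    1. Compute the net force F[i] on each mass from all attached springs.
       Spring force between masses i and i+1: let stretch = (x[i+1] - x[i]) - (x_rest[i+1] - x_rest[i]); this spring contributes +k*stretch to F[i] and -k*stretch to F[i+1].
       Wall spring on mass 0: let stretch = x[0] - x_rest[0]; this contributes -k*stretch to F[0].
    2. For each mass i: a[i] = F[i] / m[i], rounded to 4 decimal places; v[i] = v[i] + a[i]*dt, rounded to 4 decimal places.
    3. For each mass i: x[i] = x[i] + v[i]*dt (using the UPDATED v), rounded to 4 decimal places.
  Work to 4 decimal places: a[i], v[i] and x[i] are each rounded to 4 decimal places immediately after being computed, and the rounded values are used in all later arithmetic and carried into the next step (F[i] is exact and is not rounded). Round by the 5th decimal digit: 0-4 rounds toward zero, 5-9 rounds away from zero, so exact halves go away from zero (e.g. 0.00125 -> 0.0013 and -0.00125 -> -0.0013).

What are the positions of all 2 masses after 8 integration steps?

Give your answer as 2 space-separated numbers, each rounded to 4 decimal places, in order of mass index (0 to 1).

Step 0: x=[5.0000 5.0000] v=[0.0000 0.0000]
Step 1: x=[4.6875 5.1875] v=[-1.2500 0.7500]
Step 2: x=[4.1133 5.5313] v=[-2.2969 1.3750]
Step 3: x=[3.3706 5.9739] v=[-2.9707 1.7705]
Step 4: x=[2.5800 6.4413] v=[-3.1625 1.8697]
Step 5: x=[1.8695 6.8549] v=[-2.8422 1.6544]
Step 6: x=[1.3537 7.1444] v=[-2.0632 1.1581]
Step 7: x=[1.1152 7.2595] v=[-0.9540 0.4604]
Step 8: x=[1.1910 7.1781] v=[0.3033 -0.3257]

Answer: 1.1910 7.1781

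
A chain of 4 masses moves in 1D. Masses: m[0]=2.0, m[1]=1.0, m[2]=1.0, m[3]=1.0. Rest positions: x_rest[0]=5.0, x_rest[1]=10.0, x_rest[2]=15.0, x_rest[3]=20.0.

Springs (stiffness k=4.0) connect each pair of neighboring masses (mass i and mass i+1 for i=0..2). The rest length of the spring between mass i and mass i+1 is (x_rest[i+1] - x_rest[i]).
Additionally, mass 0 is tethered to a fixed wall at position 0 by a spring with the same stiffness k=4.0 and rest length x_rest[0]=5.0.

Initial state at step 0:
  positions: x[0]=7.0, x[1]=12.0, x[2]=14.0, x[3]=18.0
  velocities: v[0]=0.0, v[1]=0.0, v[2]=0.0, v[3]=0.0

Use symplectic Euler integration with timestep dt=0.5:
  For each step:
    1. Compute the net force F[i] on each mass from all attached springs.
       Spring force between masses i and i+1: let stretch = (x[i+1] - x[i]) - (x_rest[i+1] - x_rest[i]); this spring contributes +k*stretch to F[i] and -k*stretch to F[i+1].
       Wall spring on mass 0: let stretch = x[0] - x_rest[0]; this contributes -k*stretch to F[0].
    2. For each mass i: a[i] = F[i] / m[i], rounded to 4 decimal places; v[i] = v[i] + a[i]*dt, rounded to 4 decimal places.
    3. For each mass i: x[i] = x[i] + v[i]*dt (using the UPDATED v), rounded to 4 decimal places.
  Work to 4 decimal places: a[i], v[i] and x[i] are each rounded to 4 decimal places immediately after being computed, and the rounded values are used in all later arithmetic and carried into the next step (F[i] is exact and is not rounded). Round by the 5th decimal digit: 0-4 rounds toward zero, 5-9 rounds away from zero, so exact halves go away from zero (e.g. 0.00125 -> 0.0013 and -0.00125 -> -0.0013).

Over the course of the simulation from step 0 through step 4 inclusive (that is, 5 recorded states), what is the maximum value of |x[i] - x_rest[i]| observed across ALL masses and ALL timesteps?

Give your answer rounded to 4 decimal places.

Step 0: x=[7.0000 12.0000 14.0000 18.0000] v=[0.0000 0.0000 0.0000 0.0000]
Step 1: x=[6.0000 9.0000 16.0000 19.0000] v=[-2.0000 -6.0000 4.0000 2.0000]
Step 2: x=[3.5000 10.0000 14.0000 22.0000] v=[-5.0000 2.0000 -4.0000 6.0000]
Step 3: x=[2.5000 8.5000 16.0000 22.0000] v=[-2.0000 -3.0000 4.0000 0.0000]
Step 4: x=[3.2500 8.5000 16.5000 21.0000] v=[1.5000 0.0000 1.0000 -2.0000]
Max displacement = 2.5000

Answer: 2.5000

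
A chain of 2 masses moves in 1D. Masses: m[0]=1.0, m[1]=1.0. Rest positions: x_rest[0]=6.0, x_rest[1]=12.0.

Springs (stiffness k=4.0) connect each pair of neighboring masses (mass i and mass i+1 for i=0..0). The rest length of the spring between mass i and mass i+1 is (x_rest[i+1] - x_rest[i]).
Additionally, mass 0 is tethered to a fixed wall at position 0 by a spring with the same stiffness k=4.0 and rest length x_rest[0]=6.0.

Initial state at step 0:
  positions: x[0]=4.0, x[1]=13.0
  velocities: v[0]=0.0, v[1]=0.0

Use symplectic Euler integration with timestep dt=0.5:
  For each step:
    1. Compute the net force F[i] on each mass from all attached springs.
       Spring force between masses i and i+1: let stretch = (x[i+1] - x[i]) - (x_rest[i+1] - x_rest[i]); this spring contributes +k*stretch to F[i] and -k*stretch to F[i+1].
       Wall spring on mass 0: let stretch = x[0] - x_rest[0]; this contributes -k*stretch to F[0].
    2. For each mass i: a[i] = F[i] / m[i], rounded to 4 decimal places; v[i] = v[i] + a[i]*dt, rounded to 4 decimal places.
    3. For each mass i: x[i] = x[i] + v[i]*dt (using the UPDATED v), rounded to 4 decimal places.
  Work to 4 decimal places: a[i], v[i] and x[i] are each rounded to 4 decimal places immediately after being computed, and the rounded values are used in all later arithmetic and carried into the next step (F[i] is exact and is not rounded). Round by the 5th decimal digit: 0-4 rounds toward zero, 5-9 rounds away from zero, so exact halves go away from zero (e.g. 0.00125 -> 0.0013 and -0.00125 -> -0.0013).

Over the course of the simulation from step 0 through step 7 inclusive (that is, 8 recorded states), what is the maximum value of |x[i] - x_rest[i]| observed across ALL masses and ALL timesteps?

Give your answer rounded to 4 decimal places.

Answer: 3.0000

Derivation:
Step 0: x=[4.0000 13.0000] v=[0.0000 0.0000]
Step 1: x=[9.0000 10.0000] v=[10.0000 -6.0000]
Step 2: x=[6.0000 12.0000] v=[-6.0000 4.0000]
Step 3: x=[3.0000 14.0000] v=[-6.0000 4.0000]
Step 4: x=[8.0000 11.0000] v=[10.0000 -6.0000]
Step 5: x=[8.0000 11.0000] v=[0.0000 0.0000]
Step 6: x=[3.0000 14.0000] v=[-10.0000 6.0000]
Step 7: x=[6.0000 12.0000] v=[6.0000 -4.0000]
Max displacement = 3.0000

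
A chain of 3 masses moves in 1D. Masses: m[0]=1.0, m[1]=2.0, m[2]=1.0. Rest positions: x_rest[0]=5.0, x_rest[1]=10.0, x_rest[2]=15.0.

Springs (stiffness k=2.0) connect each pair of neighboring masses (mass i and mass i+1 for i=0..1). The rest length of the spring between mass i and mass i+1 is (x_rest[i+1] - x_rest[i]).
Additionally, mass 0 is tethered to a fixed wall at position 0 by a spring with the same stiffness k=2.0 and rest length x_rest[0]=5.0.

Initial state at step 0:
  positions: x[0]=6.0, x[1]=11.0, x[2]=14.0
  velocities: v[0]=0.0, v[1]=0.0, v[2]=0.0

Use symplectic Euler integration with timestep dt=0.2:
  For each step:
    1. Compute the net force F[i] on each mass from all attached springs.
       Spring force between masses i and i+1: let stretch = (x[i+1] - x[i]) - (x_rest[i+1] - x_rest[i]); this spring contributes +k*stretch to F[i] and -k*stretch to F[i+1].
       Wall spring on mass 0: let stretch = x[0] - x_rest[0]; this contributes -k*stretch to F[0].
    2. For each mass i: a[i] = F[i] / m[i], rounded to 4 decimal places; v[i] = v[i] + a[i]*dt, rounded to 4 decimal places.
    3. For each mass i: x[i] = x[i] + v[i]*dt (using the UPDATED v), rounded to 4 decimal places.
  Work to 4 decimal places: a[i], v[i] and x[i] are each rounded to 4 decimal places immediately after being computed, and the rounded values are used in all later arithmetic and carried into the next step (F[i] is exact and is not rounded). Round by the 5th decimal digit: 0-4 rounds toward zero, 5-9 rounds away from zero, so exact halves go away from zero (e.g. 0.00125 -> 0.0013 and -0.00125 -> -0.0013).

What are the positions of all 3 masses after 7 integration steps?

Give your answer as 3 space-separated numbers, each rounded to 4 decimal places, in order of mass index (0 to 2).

Step 0: x=[6.0000 11.0000 14.0000] v=[0.0000 0.0000 0.0000]
Step 1: x=[5.9200 10.9200 14.1600] v=[-0.4000 -0.4000 0.8000]
Step 2: x=[5.7664 10.7696 14.4608] v=[-0.7680 -0.7520 1.5040]
Step 3: x=[5.5517 10.5667 14.8663] v=[-1.0733 -1.0144 2.0275]
Step 4: x=[5.2941 10.3352 15.3278] v=[-1.2880 -1.1575 2.3077]
Step 5: x=[5.0163 10.1018 15.7899] v=[-1.3892 -1.1672 2.3107]
Step 6: x=[4.7440 9.8925 16.1970] v=[-1.3615 -1.0467 2.0355]
Step 7: x=[4.5041 9.7294 16.4997] v=[-1.1997 -0.8155 1.5137]

Answer: 4.5041 9.7294 16.4997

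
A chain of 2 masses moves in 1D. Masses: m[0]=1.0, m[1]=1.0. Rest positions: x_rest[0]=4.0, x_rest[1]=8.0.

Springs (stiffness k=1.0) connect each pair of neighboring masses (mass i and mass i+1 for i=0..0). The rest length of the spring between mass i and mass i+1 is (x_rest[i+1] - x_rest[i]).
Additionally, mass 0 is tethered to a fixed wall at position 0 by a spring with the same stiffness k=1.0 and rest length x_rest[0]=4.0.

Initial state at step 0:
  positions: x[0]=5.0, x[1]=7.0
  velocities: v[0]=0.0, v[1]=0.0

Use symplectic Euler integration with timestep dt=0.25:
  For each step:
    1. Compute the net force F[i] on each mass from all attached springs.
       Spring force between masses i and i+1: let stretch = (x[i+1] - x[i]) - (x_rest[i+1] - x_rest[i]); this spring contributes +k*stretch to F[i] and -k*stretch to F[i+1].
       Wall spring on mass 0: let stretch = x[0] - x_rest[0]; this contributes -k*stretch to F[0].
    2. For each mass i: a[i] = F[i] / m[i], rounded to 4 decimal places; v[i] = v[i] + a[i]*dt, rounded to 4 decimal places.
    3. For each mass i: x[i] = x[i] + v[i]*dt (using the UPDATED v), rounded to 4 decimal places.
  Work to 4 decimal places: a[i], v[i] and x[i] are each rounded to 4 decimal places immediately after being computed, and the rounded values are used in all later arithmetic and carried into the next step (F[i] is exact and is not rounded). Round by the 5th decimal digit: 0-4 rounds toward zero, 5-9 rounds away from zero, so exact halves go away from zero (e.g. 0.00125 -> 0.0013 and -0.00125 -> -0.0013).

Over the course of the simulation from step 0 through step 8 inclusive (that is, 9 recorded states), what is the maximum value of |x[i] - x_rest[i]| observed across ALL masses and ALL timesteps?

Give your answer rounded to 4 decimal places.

Answer: 1.2594

Derivation:
Step 0: x=[5.0000 7.0000] v=[0.0000 0.0000]
Step 1: x=[4.8125 7.1250] v=[-0.7500 0.5000]
Step 2: x=[4.4688 7.3555] v=[-1.3750 0.9219]
Step 3: x=[4.0262 7.6556] v=[-1.7705 1.2002]
Step 4: x=[3.5588 7.9788] v=[-1.8697 1.2929]
Step 5: x=[3.1452 8.2758] v=[-1.6544 1.1879]
Step 6: x=[2.8557 8.5021] v=[-1.1581 0.9053]
Step 7: x=[2.7406 8.6255] v=[-0.4604 0.4937]
Step 8: x=[2.8220 8.6311] v=[0.3257 0.0225]
Max displacement = 1.2594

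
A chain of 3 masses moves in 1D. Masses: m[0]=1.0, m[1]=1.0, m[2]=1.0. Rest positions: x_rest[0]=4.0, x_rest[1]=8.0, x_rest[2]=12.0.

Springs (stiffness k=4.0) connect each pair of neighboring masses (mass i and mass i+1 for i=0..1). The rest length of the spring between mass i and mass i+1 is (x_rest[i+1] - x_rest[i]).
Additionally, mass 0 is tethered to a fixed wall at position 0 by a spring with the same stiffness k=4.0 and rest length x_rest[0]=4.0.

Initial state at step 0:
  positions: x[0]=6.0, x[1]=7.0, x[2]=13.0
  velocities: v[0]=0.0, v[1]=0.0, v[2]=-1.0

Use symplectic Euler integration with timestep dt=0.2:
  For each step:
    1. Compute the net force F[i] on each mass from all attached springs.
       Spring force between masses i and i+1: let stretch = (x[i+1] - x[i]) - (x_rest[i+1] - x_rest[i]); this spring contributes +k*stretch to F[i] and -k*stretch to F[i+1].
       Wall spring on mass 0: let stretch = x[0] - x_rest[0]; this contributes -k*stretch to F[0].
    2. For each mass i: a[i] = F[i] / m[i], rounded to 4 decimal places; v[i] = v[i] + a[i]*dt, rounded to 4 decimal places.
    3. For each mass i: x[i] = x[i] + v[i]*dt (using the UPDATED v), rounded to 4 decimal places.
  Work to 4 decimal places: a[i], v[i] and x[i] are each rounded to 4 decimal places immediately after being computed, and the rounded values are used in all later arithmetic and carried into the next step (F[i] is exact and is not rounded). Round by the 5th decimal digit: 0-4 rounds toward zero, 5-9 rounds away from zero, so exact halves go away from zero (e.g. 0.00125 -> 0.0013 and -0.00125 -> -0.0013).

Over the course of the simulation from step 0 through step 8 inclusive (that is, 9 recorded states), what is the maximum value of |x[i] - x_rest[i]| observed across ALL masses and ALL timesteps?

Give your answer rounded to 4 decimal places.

Step 0: x=[6.0000 7.0000 13.0000] v=[0.0000 0.0000 -1.0000]
Step 1: x=[5.2000 7.8000 12.4800] v=[-4.0000 4.0000 -2.6000]
Step 2: x=[3.9840 8.9328 11.8512] v=[-6.0800 5.6640 -3.1440]
Step 3: x=[2.9224 9.7407 11.3955] v=[-5.3082 4.0397 -2.2787]
Step 4: x=[2.4841 9.7225 11.3150] v=[-2.1915 -0.0911 -0.4025]
Step 5: x=[2.8065 8.8009 11.6197] v=[1.6119 -4.6078 1.5235]
Step 6: x=[3.6389 7.3712 12.1134] v=[4.1622 -7.1483 2.4685]
Step 7: x=[4.4863 6.1031 12.4883] v=[4.2369 -6.3404 1.8747]
Step 8: x=[4.8746 5.5980 12.4816] v=[1.9413 -2.5257 -0.0335]
Max displacement = 2.4020

Answer: 2.4020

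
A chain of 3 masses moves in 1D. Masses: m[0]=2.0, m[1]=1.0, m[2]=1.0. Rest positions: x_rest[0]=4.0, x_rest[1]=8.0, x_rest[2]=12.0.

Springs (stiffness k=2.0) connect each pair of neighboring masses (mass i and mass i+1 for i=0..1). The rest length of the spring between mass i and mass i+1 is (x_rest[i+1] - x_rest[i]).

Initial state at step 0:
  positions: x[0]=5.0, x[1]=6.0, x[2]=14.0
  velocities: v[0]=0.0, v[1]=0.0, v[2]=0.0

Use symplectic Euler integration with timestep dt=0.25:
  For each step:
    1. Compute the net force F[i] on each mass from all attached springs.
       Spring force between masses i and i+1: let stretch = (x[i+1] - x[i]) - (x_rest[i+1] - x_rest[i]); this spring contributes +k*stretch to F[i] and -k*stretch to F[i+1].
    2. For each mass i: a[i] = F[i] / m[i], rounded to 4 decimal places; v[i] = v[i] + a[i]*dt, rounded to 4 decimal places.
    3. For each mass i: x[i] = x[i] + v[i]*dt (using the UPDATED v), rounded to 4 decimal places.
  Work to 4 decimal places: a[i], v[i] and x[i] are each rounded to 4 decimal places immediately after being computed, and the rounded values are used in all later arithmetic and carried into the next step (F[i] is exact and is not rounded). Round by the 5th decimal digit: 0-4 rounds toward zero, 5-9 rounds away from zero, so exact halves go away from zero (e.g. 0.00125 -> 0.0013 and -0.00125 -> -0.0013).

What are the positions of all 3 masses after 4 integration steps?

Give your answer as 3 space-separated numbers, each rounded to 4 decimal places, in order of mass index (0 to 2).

Answer: 3.9668 10.8846 11.1818

Derivation:
Step 0: x=[5.0000 6.0000 14.0000] v=[0.0000 0.0000 0.0000]
Step 1: x=[4.8125 6.8750 13.5000] v=[-0.7500 3.5000 -2.0000]
Step 2: x=[4.5039 8.3203 12.6719] v=[-1.2344 5.7813 -3.3125]
Step 3: x=[4.1838 9.8325 11.7998] v=[-1.2803 6.0489 -3.4883]
Step 4: x=[3.9668 10.8846 11.1818] v=[-0.8681 4.2082 -2.4720]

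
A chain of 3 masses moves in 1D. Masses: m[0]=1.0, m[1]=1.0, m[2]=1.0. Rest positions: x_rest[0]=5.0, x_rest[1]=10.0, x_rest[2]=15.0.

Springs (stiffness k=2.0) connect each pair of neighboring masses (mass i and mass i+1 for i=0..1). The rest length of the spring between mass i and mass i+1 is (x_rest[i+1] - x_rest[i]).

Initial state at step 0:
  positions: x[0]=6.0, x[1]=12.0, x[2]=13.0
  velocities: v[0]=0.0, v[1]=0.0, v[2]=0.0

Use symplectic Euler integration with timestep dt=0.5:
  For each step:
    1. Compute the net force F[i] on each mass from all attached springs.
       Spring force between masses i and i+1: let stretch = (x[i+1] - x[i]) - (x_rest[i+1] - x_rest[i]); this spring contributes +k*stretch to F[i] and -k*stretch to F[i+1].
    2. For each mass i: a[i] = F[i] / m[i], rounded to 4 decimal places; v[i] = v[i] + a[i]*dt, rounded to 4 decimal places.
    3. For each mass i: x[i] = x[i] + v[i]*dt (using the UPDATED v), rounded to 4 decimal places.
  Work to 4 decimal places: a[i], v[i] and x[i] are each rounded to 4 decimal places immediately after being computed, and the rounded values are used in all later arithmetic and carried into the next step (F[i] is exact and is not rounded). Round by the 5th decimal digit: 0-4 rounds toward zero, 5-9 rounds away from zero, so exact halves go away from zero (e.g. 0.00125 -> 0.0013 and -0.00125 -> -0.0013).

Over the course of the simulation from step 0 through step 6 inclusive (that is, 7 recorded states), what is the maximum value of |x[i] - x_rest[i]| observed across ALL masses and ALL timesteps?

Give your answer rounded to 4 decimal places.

Step 0: x=[6.0000 12.0000 13.0000] v=[0.0000 0.0000 0.0000]
Step 1: x=[6.5000 9.5000 15.0000] v=[1.0000 -5.0000 4.0000]
Step 2: x=[6.0000 8.2500 16.7500] v=[-1.0000 -2.5000 3.5000]
Step 3: x=[4.1250 10.1250 16.7500] v=[-3.7500 3.7500 0.0000]
Step 4: x=[2.7500 12.3125 15.9375] v=[-2.7500 4.3750 -1.6250]
Step 5: x=[3.6563 11.5313 15.8125] v=[1.8125 -1.5625 -0.2500]
Step 6: x=[6.0001 8.9532 16.0469] v=[4.6875 -5.1563 0.4688]
Max displacement = 2.3125

Answer: 2.3125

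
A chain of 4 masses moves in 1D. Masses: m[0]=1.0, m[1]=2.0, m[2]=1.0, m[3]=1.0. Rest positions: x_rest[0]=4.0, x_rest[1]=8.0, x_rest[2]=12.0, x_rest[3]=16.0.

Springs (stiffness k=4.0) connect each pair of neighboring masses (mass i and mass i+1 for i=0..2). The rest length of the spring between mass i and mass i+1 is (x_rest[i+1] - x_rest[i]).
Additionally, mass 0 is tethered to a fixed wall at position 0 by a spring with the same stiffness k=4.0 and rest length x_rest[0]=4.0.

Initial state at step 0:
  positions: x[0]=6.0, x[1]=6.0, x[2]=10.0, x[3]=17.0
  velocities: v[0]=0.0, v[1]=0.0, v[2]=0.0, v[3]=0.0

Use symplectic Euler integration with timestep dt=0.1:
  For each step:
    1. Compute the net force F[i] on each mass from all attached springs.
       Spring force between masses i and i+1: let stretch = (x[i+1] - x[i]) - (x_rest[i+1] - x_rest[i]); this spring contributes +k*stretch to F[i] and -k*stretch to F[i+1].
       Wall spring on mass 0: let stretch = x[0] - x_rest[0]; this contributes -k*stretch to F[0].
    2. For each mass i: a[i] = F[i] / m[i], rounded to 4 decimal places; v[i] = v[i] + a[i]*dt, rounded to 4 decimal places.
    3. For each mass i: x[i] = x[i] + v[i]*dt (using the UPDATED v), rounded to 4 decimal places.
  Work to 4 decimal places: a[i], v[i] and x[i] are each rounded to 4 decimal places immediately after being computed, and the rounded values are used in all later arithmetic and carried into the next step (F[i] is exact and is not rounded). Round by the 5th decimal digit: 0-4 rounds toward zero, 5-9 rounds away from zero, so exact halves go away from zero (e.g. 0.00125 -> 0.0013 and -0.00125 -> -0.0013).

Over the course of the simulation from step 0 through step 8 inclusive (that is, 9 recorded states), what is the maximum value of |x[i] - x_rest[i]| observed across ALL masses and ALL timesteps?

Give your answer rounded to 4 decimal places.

Answer: 2.7831

Derivation:
Step 0: x=[6.0000 6.0000 10.0000 17.0000] v=[0.0000 0.0000 0.0000 0.0000]
Step 1: x=[5.7600 6.0800 10.1200 16.8800] v=[-2.4000 0.8000 1.2000 -1.2000]
Step 2: x=[5.3024 6.2344 10.3488 16.6496] v=[-4.5760 1.5440 2.2880 -2.3040]
Step 3: x=[4.6700 6.4525 10.6651 16.3272] v=[-6.3242 2.1805 3.1626 -3.2243]
Step 4: x=[3.9221 6.7192 11.0393 15.9383] v=[-7.4792 2.6665 3.7424 -3.8891]
Step 5: x=[3.1292 7.0163 11.4367 15.5134] v=[-7.9292 2.9711 3.9740 -4.2487]
Step 6: x=[2.3666 7.3241 11.8204 15.0855] v=[-7.6260 3.0778 3.8365 -4.2794]
Step 7: x=[1.7076 7.6227 12.1548 14.6870] v=[-6.5896 2.9856 3.3440 -3.9854]
Step 8: x=[1.2169 7.8936 12.4092 14.3472] v=[-4.9066 2.7090 2.5440 -3.3983]
Max displacement = 2.7831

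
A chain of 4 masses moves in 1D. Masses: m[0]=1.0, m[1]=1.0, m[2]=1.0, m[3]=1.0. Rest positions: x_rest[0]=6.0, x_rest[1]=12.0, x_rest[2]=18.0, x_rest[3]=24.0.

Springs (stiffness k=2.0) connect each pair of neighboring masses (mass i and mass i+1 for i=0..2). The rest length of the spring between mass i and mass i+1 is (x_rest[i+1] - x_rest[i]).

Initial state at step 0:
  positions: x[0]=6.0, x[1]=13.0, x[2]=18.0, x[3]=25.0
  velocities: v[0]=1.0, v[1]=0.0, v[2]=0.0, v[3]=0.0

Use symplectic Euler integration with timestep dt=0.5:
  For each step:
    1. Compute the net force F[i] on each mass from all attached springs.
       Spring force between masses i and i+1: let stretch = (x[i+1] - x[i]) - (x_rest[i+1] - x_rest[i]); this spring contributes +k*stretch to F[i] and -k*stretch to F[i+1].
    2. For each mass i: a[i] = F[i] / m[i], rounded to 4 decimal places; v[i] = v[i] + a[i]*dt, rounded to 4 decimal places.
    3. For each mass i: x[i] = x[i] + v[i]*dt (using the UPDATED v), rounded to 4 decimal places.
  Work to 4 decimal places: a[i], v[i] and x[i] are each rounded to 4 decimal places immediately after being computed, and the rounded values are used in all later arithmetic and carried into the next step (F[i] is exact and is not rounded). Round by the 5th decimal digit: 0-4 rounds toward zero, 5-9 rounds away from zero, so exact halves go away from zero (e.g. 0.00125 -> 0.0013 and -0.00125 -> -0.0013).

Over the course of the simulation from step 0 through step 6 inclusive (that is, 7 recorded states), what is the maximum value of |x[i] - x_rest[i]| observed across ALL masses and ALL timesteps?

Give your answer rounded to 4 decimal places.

Step 0: x=[6.0000 13.0000 18.0000 25.0000] v=[1.0000 0.0000 0.0000 0.0000]
Step 1: x=[7.0000 12.0000 19.0000 24.5000] v=[2.0000 -2.0000 2.0000 -1.0000]
Step 2: x=[7.5000 12.0000 19.2500 24.2500] v=[1.0000 0.0000 0.5000 -0.5000]
Step 3: x=[7.2500 13.3750 18.3750 24.5000] v=[-0.5000 2.7500 -1.7500 0.5000]
Step 4: x=[7.0625 14.1875 18.0625 24.6875] v=[-0.3750 1.6250 -0.6250 0.3750]
Step 5: x=[7.4375 13.3750 19.1250 24.5625] v=[0.7500 -1.6250 2.1250 -0.2500]
Step 6: x=[7.7813 12.4688 20.0313 24.7188] v=[0.6875 -1.8125 1.8125 0.3125]
Max displacement = 2.1875

Answer: 2.1875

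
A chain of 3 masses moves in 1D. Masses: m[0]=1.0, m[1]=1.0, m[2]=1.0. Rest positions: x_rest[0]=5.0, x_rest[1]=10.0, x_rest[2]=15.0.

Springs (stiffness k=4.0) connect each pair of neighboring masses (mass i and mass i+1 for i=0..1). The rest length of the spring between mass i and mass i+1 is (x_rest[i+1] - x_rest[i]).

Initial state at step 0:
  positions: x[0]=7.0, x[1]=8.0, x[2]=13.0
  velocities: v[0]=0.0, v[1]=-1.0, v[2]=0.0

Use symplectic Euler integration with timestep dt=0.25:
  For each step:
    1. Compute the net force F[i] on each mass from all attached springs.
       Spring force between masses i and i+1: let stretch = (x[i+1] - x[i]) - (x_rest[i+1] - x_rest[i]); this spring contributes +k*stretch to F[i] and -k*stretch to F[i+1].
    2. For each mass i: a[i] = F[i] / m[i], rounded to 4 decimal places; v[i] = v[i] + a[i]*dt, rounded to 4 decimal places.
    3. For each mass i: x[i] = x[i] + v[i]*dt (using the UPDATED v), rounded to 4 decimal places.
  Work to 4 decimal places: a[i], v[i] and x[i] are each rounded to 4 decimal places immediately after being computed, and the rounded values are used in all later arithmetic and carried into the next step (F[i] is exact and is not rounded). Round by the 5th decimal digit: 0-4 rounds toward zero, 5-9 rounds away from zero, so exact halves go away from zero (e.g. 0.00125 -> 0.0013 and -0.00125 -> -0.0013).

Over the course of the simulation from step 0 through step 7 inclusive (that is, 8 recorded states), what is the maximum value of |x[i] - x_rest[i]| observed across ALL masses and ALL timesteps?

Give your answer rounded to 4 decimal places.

Answer: 2.9618

Derivation:
Step 0: x=[7.0000 8.0000 13.0000] v=[0.0000 -1.0000 0.0000]
Step 1: x=[6.0000 8.7500 13.0000] v=[-4.0000 3.0000 0.0000]
Step 2: x=[4.4375 9.8750 13.1875] v=[-6.2500 4.5000 0.7500]
Step 3: x=[2.9844 10.4688 13.7969] v=[-5.8125 2.3750 2.4375]
Step 4: x=[2.1524 10.0235 14.8243] v=[-3.3281 -1.7813 4.1094]
Step 5: x=[2.0382 8.8106 15.9015] v=[-0.4570 -4.8516 4.3086]
Step 6: x=[2.3671 7.6773 16.4559] v=[1.3154 -4.5331 2.2177]
Step 7: x=[2.7735 7.4111 16.0657] v=[1.6256 -1.0647 -1.5609]
Max displacement = 2.9618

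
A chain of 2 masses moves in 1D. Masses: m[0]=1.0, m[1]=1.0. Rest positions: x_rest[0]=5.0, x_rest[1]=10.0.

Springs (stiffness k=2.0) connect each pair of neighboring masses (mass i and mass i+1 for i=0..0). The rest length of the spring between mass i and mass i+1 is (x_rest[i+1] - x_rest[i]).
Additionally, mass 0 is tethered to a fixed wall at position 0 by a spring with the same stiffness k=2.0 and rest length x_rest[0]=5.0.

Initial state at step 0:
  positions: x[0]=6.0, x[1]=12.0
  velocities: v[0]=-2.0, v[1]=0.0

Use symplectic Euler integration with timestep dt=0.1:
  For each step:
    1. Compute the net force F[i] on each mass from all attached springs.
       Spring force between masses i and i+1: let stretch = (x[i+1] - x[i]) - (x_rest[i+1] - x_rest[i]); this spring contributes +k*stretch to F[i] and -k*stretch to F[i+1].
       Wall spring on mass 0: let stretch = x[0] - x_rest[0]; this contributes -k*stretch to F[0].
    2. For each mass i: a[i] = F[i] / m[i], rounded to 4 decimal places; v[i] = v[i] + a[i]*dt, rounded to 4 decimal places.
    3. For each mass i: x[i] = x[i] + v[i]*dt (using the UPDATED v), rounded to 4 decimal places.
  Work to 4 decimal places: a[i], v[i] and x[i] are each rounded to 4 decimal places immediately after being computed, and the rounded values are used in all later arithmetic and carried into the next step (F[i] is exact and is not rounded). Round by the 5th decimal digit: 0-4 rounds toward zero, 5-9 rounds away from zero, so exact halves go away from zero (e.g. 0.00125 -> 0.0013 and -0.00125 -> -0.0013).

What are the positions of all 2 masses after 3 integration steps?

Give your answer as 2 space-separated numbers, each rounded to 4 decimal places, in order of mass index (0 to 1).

Answer: 5.4296 11.8662

Derivation:
Step 0: x=[6.0000 12.0000] v=[-2.0000 0.0000]
Step 1: x=[5.8000 11.9800] v=[-2.0000 -0.2000]
Step 2: x=[5.6076 11.9364] v=[-1.9240 -0.4360]
Step 3: x=[5.4296 11.8662] v=[-1.7798 -0.7018]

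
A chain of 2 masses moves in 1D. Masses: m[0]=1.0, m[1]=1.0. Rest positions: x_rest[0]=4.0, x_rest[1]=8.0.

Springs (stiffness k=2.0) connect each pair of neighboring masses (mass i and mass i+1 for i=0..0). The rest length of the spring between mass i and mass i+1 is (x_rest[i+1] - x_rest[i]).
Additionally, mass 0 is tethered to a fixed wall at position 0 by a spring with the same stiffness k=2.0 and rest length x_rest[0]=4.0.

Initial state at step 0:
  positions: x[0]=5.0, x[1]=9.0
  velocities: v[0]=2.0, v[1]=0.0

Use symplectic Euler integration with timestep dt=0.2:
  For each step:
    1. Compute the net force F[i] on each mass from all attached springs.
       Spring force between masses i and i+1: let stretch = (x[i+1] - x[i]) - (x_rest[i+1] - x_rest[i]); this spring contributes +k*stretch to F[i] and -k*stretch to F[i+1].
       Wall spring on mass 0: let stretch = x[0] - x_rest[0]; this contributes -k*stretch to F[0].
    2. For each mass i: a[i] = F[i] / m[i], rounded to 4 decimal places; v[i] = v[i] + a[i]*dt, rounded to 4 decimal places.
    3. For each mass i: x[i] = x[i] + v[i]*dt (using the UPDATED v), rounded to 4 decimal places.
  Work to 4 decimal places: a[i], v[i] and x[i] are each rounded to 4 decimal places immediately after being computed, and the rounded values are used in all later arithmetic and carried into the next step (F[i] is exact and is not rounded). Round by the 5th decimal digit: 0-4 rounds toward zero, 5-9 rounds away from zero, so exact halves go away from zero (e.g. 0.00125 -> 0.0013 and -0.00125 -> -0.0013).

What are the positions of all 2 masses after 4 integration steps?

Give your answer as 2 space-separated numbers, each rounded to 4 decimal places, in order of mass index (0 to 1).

Answer: 5.4087 9.1900

Derivation:
Step 0: x=[5.0000 9.0000] v=[2.0000 0.0000]
Step 1: x=[5.3200 9.0000] v=[1.6000 0.0000]
Step 2: x=[5.5088 9.0256] v=[0.9440 0.1280]
Step 3: x=[5.5382 9.0899] v=[0.1472 0.3213]
Step 4: x=[5.4087 9.1900] v=[-0.6474 0.5006]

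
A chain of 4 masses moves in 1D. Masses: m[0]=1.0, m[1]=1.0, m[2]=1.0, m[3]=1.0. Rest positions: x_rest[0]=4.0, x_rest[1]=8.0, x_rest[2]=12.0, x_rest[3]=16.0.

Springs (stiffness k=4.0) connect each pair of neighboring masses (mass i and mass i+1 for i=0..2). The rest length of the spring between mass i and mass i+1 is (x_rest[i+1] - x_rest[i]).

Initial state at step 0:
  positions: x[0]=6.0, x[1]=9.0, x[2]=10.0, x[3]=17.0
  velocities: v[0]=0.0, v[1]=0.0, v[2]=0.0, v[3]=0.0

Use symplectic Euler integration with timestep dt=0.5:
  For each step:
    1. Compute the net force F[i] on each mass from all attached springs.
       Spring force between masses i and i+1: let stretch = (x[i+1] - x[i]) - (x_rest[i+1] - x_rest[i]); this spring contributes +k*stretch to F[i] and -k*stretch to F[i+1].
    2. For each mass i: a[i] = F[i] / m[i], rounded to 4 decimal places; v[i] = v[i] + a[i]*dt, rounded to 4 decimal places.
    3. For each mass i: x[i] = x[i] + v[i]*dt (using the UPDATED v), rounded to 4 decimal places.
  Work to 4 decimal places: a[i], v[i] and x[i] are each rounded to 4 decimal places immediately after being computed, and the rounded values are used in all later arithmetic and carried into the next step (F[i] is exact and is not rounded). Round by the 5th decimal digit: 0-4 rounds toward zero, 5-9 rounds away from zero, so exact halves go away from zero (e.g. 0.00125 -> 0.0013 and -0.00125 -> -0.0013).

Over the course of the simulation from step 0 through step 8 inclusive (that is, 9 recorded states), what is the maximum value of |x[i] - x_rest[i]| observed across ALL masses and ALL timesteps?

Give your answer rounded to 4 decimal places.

Step 0: x=[6.0000 9.0000 10.0000 17.0000] v=[0.0000 0.0000 0.0000 0.0000]
Step 1: x=[5.0000 7.0000 16.0000 14.0000] v=[-2.0000 -4.0000 12.0000 -6.0000]
Step 2: x=[2.0000 12.0000 11.0000 17.0000] v=[-6.0000 10.0000 -10.0000 6.0000]
Step 3: x=[5.0000 6.0000 13.0000 18.0000] v=[6.0000 -12.0000 4.0000 2.0000]
Step 4: x=[5.0000 6.0000 13.0000 18.0000] v=[0.0000 0.0000 0.0000 0.0000]
Step 5: x=[2.0000 12.0000 11.0000 17.0000] v=[-6.0000 12.0000 -4.0000 -2.0000]
Step 6: x=[5.0000 7.0000 16.0000 14.0000] v=[6.0000 -10.0000 10.0000 -6.0000]
Step 7: x=[6.0000 9.0000 10.0000 17.0000] v=[2.0000 4.0000 -12.0000 6.0000]
Step 8: x=[6.0000 9.0000 10.0000 17.0000] v=[0.0000 0.0000 0.0000 0.0000]
Max displacement = 4.0000

Answer: 4.0000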